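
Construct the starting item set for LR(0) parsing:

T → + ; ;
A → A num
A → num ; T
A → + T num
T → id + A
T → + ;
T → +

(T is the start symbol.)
{ [T → . + ; ;], [T → . + ;], [T → . +], [T → . id + A], [T' → . T] }

First, augment the grammar with T' → T
I₀ = CLOSURE({ [T' → . T] }):
  [T' → . T] has the dot before T: add [T → . + ; ;], [T → . id + A], [T → . + ;], [T → . +]
No further items can be added.

I₀ = { [T → . + ; ;], [T → . + ;], [T → . +], [T → . id + A], [T' → . T] }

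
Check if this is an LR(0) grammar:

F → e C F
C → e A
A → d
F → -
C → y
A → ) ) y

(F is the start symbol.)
Yes, the grammar is LR(0)

Augment with F' → F and build the canonical LR(0) collection (I0 = CLOSURE({[F' → . F]}), then GOTO on every symbol after a dot until no new states appear). It has 13 states:
  I0: { [F → . -], [F → . e C F], [F' → . F] }  — shift
  I1: { [F → - .] }  — reduce
  I2: { [F' → F .] }  — accept
  I3: { [C → . e A], [C → . y], [F → e . C F] }  — shift
  I4: { [F → . -], [F → . e C F], [F → e C . F] }  — shift
  I5: { [A → . ) ) y], [A → . d], [C → e . A] }  — shift
  I6: { [C → y .] }  — reduce
  I7: { [A → ) . ) y] }  — shift
  I8: { [C → e A .] }  — reduce
  I9: { [A → d .] }  — reduce
  I10: { [A → ) ) . y] }  — shift
  I11: { [A → ) ) y .] }  — reduce
  I12: { [F → e C F .] }  — reduce

Every state is either a pure shift/goto state or contains exactly one complete item and nothing to shift — no conflicts. The grammar is LR(0).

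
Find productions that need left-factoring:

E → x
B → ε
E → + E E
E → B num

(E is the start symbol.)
Left-factoring is needed when two productions for the same non-terminal
share a common prefix on the right-hand side.

Productions for E:
  E → x
  E → + E E
  E → B num

No common prefixes found.

Answer: No, left-factoring is not needed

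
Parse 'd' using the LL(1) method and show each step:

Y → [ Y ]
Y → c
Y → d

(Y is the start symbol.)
LL(1) parsing maintains a stack (initially the start symbol over $) and the input. At each step: if the stack top is a terminal, match it against the current input token; if it is a non-terminal N, replace it with the RHS of M[N, lookahead] (the unique production whose predict set contains the lookahead).

Stack is shown with the top on the left.

Stack  Input  Action
--------------------
Y $    d $    output Y → d
d $    d $    match 'd'
$      $      accept

The string is accepted.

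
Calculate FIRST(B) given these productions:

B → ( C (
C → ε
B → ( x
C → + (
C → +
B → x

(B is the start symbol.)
To compute FIRST(B), examine every production with B on the left-hand side, reading each right-hand side left to right until a non-nullable symbol is reached.

From B → ( C (:
  - '(' is a terminal: add '(' and stop
From B → ( x:
  - '(' is a terminal: add '(' and stop
From B → x:
  - x is a terminal: add 'x' and stop

Collecting: FIRST(B) = { '(', 'x' }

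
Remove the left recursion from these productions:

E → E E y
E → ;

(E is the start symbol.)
E → ; E'
E' → E y E'
E' → ε

E is directly left-recursive. The standard transformation for
  A → A α₁ | ... | A α_m | β₁ | ... | β_n
is
  A  → β₁ A' | ... | β_n A'
  A' → α₁ A' | ... | α_m A' | ε

E → ; becomes E → ; E'
E → E E y becomes E' → E y E'
Add E' → ε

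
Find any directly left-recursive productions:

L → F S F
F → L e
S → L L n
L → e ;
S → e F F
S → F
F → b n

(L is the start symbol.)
Direct left recursion occurs when N → N α for some non-terminal N (the right-hand side begins with the left-hand side itself).

L → F S F: starts with F
F → L e: starts with L
S → L L n: starts with L
L → e ;: starts with e
S → e F F: starts with e
S → F: starts with F
F → b n: starts with b

No direct left recursion found.

Answer: No direct left recursion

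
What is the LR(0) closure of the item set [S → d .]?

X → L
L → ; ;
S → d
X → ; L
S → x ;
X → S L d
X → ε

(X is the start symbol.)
To compute CLOSURE, for each item [A → α.Bβ] where B is a non-terminal, add [B → .γ] for all productions B → γ; repeat for the newly added items until nothing changes.

Start with: [S → d .]
The dot is at the end, so nothing is added.

CLOSURE = { [S → d .] }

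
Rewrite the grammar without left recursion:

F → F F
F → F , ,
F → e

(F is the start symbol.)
F → e F'
F' → F F'
F' → , , F'
F' → ε

F is directly left-recursive. The standard transformation for
  A → A α₁ | ... | A α_m | β₁ | ... | β_n
is
  A  → β₁ A' | ... | β_n A'
  A' → α₁ A' | ... | α_m A' | ε

F → e becomes F → e F'
F → F F becomes F' → F F'
F → F , , becomes F' → , , F'
Add F' → ε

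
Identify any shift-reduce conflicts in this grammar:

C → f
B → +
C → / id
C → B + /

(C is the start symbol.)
No shift-reduce conflicts

Augment with C' → C and build the canonical LR(0) collection (I0 = CLOSURE({[C' → . C]}), then GOTO on every symbol after a dot until no new states appear). It has 9 states:
  I0: { [B → . +], [C → . / id], [C → . B + /], [C → . f], [C' → . C] }  — shift
  I1: { [B → + .] }  — reduce
  I2: { [C → / . id] }  — shift
  I3: { [C → B . + /] }  — shift
  I4: { [C' → C .] }  — accept
  I5: { [C → f .] }  — reduce
  I6: { [C → B + . /] }  — shift
  I7: { [C → B + / .] }  — reduce
  I8: { [C → / id .] }  — reduce

No state contains both a complete item and a shift item.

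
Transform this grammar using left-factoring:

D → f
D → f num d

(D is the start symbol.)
Left-factoring transforms A → αβ₁ | αβ₂ into A → αA' and A' → β₁ | β₂
(α is the longest common prefix among the alternatives). Repeat until
no nonterminal has two alternatives with a common prefix.

Round 1: D has alternatives sharing prefix 'f'. Introduce D': D → f D'
  Add: D' → ε
  Add: D' → num d

No remaining common prefixes — done.

Resulting grammar:
D → f D'
D' → ε
D' → num d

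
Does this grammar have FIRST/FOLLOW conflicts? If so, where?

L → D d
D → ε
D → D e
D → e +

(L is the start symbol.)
A FIRST/FOLLOW conflict occurs when a non-terminal N has a nullable alternative N → β (β ⇒* ε) and another alternative N → α with FIRST(α) ∩ FOLLOW(N) ≠ ∅: on such a lookahead the parser cannot decide between expanding α and letting N vanish via β.

Nullable non-terminals: D.
FIRST sets used below: FIRST(D) = { 'e', ε }

D: nullable alternative(s) D → ε; FOLLOW(D) = { 'd', 'e' }
  D → ε: FIRST \ {ε} = { } — this is the only nullable alternative, skip
  D → D e: FIRST \ {ε} = { 'e' } — overlaps FOLLOW(D) on { 'e' }: CONFLICT
  D → e +: FIRST \ {ε} = { 'e' } — overlaps FOLLOW(D) on { 'e' }: CONFLICT

L has no nullable alternative, so no FIRST/FOLLOW check is needed there.

So the grammar has 2 FIRST/FOLLOW conflicts (marked CONFLICT above).

Answer: Yes. D → D e with FOLLOW(D) on { 'e' }; D → e '+' with FOLLOW(D) on { 'e' }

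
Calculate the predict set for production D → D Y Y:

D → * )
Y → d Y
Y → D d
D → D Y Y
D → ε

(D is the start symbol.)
{ '*', 'd' }

PREDICT(D → D Y Y) = (FIRST(RHS) \ {ε}) ∪ (FOLLOW(D) if ε ∈ FIRST(RHS), i.e. RHS ⇒* ε)
FIRST(D) = { '*', 'd', ε }
FIRST(Y) = { '*', 'd' }
FIRST(D Y Y) = { '*', 'd' }
ε ∉ FIRST(D Y Y), so FOLLOW(D) is not added.
PREDICT(D → D Y Y) = { '*', 'd' }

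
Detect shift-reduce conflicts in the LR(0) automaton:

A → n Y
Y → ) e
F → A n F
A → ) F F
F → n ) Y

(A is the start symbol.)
No shift-reduce conflicts

A shift-reduce conflict occurs when an LR(0) state has both:
  - a complete (reduce) item [A → α .] (dot at the end), and
  - a shift item [B → β . c γ] (dot before a terminal).

Augment with A' → A and build the canonical LR(0) collection (I0 = CLOSURE({[A' → . A]}), then GOTO on every symbol after a dot until no new states appear). It has 15 states:
  I0: { [A → . ) F F], [A → . n Y], [A' → . A] }  — shift
  I1: { [A → ) . F F], [A → . ) F F], [A → . n Y], [F → . A n F], [F → . n ) Y] }  — shift
  I2: { [A' → A .] }  — accept
  I3: { [A → n . Y], [Y → . ) e] }  — shift
  I4: { [Y → ) . e] }  — shift
  I5: { [A → n Y .] }  — reduce
  I6: { [Y → ) e .] }  — reduce
  I7: { [F → A . n F] }  — shift
  I8: { [A → ) F . F], [A → . ) F F], [A → . n Y], [F → . A n F], [F → . n ) Y] }  — shift
  I9: { [A → n . Y], [F → n . ) Y], [Y → . ) e] }  — shift
  I10: { [F → n ) . Y], [Y → ) . e], [Y → . ) e] }  — shift
  I11: { [F → n ) Y .] }  — reduce
  I12: { [A → ) F F .] }  — reduce
  I13: { [A → . ) F F], [A → . n Y], [F → . A n F], [F → . n ) Y], [F → A n . F] }  — shift
  I14: { [F → A n F .] }  — reduce

No state contains both a complete item and a shift item.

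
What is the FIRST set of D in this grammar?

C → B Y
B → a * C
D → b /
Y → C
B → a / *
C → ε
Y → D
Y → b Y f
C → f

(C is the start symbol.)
{ 'b' }

To compute FIRST(D), examine every production with D on the left-hand side, reading each right-hand side left to right until a non-nullable symbol is reached.

From D → b /:
  - b is a terminal: add 'b' and stop

Collecting: FIRST(D) = { 'b' }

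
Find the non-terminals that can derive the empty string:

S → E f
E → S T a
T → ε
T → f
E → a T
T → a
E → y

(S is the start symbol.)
{ 'T' }

ε-productions: T → ε
So T is immediately nullable.
No further non-terminal can be added: every production for the remaining non-terminals contains a terminal or a non-nullable non-terminal.
Nullable = { 'T' }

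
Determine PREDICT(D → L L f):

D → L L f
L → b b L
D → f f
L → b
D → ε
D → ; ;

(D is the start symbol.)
PREDICT(D → L L f) = (FIRST(RHS) \ {ε}) ∪ (FOLLOW(D) if ε ∈ FIRST(RHS), i.e. RHS ⇒* ε)
FIRST(L) = { 'b' }
FIRST(L L f) = { 'b' }
ε ∉ FIRST(L L f), so FOLLOW(D) is not added.
PREDICT(D → L L f) = { 'b' }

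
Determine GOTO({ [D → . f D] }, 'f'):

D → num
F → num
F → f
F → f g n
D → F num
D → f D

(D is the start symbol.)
GOTO(I, 'f') = CLOSURE({ [A → αX.β] : [A → α.Xβ] ∈ I, X = 'f' })

Items with dot before 'f', with the dot advanced:
  [D → . f D] → [D → f . D]
Closure of the advanced items:
  [D → f . D] has the dot before D: add [D → . num], [D → . F num], [D → . f D]
  [D → . F num] has the dot before F: add [F → . num], [F → . f], [F → . f g n]

GOTO = { [D → . F num], [D → . f D], [D → . num], [D → f . D], [F → . f g n], [F → . f], [F → . num] }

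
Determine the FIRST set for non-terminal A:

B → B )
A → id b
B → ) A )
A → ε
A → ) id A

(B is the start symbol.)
{ ')', 'id', ε }

To compute FIRST(A), examine every production with A on the left-hand side, reading each right-hand side left to right until a non-nullable symbol is reached.

From A → id b:
  - id is a terminal: add 'id' and stop
From A → ε:
  - ε-production, so ε ∈ FIRST(A)
From A → ) id A:
  - ')' is a terminal: add ')' and stop

Collecting: FIRST(A) = { ')', 'id', ε }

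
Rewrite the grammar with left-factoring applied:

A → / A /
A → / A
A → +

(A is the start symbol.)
Left-factoring transforms A → αβ₁ | αβ₂ into A → αA' and A' → β₁ | β₂
(α is the longest common prefix among the alternatives). Repeat until
no nonterminal has two alternatives with a common prefix.

Round 1: A has alternatives sharing prefix '/ A'. Introduce A': A → / A A'
  Add: A' → /
  Add: A' → ε

No remaining common prefixes — done.

Resulting grammar:
A → / A A'
A' → /
A' → ε
A → +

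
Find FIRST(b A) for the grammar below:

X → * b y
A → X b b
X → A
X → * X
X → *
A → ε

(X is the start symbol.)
To compute FIRST(b A), process the symbols left to right:
Symbol b is a terminal. Add 'b' and stop.
FIRST(b A) = { 'b' }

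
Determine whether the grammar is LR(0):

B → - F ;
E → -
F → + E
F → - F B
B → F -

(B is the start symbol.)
Yes, the grammar is LR(0)

A grammar is LR(0) if no state in the canonical LR(0) collection has:
  - both a shift item (dot before a terminal) and a complete item (shift-reduce conflict), or
  - two or more complete items (reduce-reduce conflict; the accept item [B' → B .] counts as a complete item here).

Augment with B' → B and build the canonical LR(0) collection (I0 = CLOSURE({[B' → . B]}), then GOTO on every symbol after a dot until no new states appear). It has 13 states:
  I0: { [B → . - F ;], [B → . F -], [B' → . B], [F → . + E], [F → . - F B] }  — shift
  I1: { [E → . -], [F → + . E] }  — shift
  I2: { [B → - . F ;], [F → - . F B], [F → . + E], [F → . - F B] }  — shift
  I3: { [B' → B .] }  — accept
  I4: { [B → F . -] }  — shift
  I5: { [B → F - .] }  — reduce
  I6: { [F → - . F B], [F → . + E], [F → . - F B] }  — shift
  I7: { [B → - F . ;], [B → . - F ;], [B → . F -], [F → - F . B], [F → . + E], [F → . - F B] }  — shift
  I8: { [B → - F ; .] }  — reduce
  I9: { [F → - F B .] }  — reduce
  I10: { [B → . - F ;], [B → . F -], [F → - F . B], [F → . + E], [F → . - F B] }  — shift
  I11: { [E → - .] }  — reduce
  I12: { [F → + E .] }  — reduce

Every state is either a pure shift/goto state or contains exactly one complete item and nothing to shift — no conflicts. The grammar is LR(0).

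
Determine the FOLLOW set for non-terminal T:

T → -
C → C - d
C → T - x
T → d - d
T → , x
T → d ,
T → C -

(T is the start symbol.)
{ $, '-' }

To compute FOLLOW(T), find every occurrence of T on a right-hand side N → α T β: add FIRST(β) \ {ε}, and if β is empty or nullable also add FOLLOW(N). Iterate to a fixed point.

T is the start symbol, so $ ∈ FOLLOW(T).
In C → T - x: T is followed by '-' x, add FIRST('-' x) \ {ε} = { '-' }

Taking the union: FOLLOW(T) = { $, '-' }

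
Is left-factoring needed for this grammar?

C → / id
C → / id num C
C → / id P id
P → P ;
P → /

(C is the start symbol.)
Left-factoring is needed when two productions for the same non-terminal
share a common prefix on the right-hand side.

Productions for C:
  C → / id
  C → / id num C
  C → / id P id
Productions for P:
  P → P ;
  P → /

Found common prefix '/ id' in productions for C

Answer: Yes, C has productions with common prefix '/ id'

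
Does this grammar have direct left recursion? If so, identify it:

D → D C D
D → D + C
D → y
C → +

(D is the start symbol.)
Yes, D is left-recursive

Direct left recursion occurs when N → N α for some non-terminal N (the right-hand side begins with the left-hand side itself).

D → D C D: LEFT RECURSIVE (starts with D)
D → D + C: LEFT RECURSIVE (starts with D)
D → y: starts with y
C → +: starts with '+'

The grammar has direct left recursion on: D.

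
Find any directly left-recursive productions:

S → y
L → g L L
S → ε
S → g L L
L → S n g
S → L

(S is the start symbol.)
No direct left recursion

Direct left recursion occurs when N → N α for some non-terminal N (the right-hand side begins with the left-hand side itself).

S → y: starts with y
L → g L L: starts with g
S → ε: starts with ε
S → g L L: starts with g
L → S n g: starts with S
S → L: starts with L

No direct left recursion found.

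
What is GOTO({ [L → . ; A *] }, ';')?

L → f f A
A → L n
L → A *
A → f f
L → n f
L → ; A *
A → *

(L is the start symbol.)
{ [A → . *], [A → . L n], [A → . f f], [L → . ; A *], [L → . A *], [L → . f f A], [L → . n f], [L → ; . A *] }

GOTO(I, ';') = CLOSURE({ [A → αX.β] : [A → α.Xβ] ∈ I, X = ';' })

Items with dot before ';', with the dot advanced:
  [L → . ; A *] → [L → ; . A *]
Closure of the advanced items:
  [L → ; . A *] has the dot before A: add [A → . L n], [A → . f f], [A → . *]
  [A → . L n] has the dot before L: add [L → . f f A], [L → . A *], [L → . n f], [L → . ; A *]

GOTO = { [A → . *], [A → . L n], [A → . f f], [L → . ; A *], [L → . A *], [L → . f f A], [L → . n f], [L → ; . A *] }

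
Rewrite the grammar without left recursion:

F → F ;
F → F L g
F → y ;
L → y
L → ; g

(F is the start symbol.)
F is directly left-recursive. The standard transformation for
  A → A α₁ | ... | A α_m | β₁ | ... | β_n
is
  A  → β₁ A' | ... | β_n A'
  A' → α₁ A' | ... | α_m A' | ε

F → y ; becomes F → y ; F'
F → F ; becomes F' → ; F'
F → F L g becomes F' → L g F'
Add F' → ε

Productions for other non-terminals are unchanged:
  L → y
  L → ; g

Resulting grammar:
F → y ; F'
F' → ; F'
F' → L g F'
F' → ε
L → y
L → ; g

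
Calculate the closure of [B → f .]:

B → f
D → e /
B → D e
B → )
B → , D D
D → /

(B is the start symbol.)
Start with: [B → f .]
The dot is at the end, so nothing is added.

CLOSURE = { [B → f .] }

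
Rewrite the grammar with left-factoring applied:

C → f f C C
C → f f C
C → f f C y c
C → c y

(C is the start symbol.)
Left-factoring transforms A → αβ₁ | αβ₂ into A → αA' and A' → β₁ | β₂
(α is the longest common prefix among the alternatives). Repeat until
no nonterminal has two alternatives with a common prefix.

Round 1: C has alternatives sharing prefix 'f f C'. Introduce C': C → f f C C'
  Add: C' → C
  Add: C' → ε
  Add: C' → y c

No remaining common prefixes — done.

Resulting grammar:
C → f f C C'
C' → C
C' → ε
C' → y c
C → c y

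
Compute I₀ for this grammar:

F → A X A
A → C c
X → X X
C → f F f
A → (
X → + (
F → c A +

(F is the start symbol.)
{ [A → . (], [A → . C c], [C → . f F f], [F → . A X A], [F → . c A +], [F' → . F] }

First, augment the grammar with F' → F
I₀ = CLOSURE({ [F' → . F] }):
  [F' → . F] has the dot before F: add [F → . A X A], [F → . c A +]
  [F → . A X A] has the dot before A: add [A → . C c], [A → . (]
  [A → . C c] has the dot before C: add [C → . f F f]
No further items can be added.

I₀ = { [A → . (], [A → . C c], [C → . f F f], [F → . A X A], [F → . c A +], [F' → . F] }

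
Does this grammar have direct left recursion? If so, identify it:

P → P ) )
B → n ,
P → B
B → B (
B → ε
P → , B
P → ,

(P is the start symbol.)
Direct left recursion occurs when N → N α for some non-terminal N (the right-hand side begins with the left-hand side itself).

P → P ) ): LEFT RECURSIVE (starts with P)
B → n ,: starts with n
P → B: starts with B
B → B (: LEFT RECURSIVE (starts with B)
B → ε: starts with ε
P → , B: starts with ','
P → ,: starts with ','

The grammar has direct left recursion on: P, B.

Answer: Yes, P, B are left-recursive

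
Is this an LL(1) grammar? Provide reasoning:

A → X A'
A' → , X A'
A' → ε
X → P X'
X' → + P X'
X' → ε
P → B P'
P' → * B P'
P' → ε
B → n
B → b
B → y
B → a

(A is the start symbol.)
A grammar is LL(1) if for each non-terminal N with multiple productions, the predict sets of those productions are pairwise disjoint, where PREDICT(N → α) = (FIRST(α) \ {ε}) ∪ (FOLLOW(N) if α ⇒* ε).

Relevant sets:
  FOLLOW(A') = { $ }
  FOLLOW(X') = { $, ',' }
  FOLLOW(P') = { $, '+', ',' }

For A':
  PREDICT(A' → ',' X A') = { ',' }
  PREDICT(A' → ε) = { $ }
For X':
  PREDICT(X' → '+' P X') = { '+' }
  PREDICT(X' → ε) = { $, ',' }
For P':
  PREDICT(P' → '*' B P') = { '*' }
  PREDICT(P' → ε) = { $, '+', ',' }
For B:
  PREDICT(B → n) = { 'n' }
  PREDICT(B → b) = { 'b' }
  PREDICT(B → y) = { 'y' }
  PREDICT(B → a) = { 'a' }
A, X, P have a single production, so nothing to check there.

All predict sets are disjoint. The grammar IS LL(1).

Answer: Yes, the grammar is LL(1).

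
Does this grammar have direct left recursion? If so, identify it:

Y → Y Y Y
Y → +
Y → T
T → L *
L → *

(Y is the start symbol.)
Direct left recursion occurs when N → N α for some non-terminal N (the right-hand side begins with the left-hand side itself).

Y → Y Y Y: LEFT RECURSIVE (starts with Y)
Y → +: starts with '+'
Y → T: starts with T
T → L *: starts with L
L → *: starts with '*'

The grammar has direct left recursion on: Y.

Answer: Yes, Y is left-recursive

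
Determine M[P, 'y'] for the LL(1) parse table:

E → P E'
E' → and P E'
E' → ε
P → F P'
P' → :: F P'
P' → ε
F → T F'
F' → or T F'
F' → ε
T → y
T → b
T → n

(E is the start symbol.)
P → F P'

To find M[P, 'y'], we find productions for P where 'y' is in the predict set (PREDICT(N → α) = (FIRST(α) \ {ε}) ∪ (FOLLOW(N) if α ⇒* ε)).

Relevant sets:
  FIRST(F) = { 'b', 'n', 'y' }

P → F P': PREDICT = { 'b', 'n', 'y' }
  'y' is in predict set, so this production goes in M[P, 'y']

M[P, 'y'] = P → F P'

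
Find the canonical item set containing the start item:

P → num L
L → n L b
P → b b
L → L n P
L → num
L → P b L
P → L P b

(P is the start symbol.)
{ [L → . L n P], [L → . P b L], [L → . n L b], [L → . num], [P → . L P b], [P → . b b], [P → . num L], [P' → . P] }

First, augment the grammar with P' → P
I₀ = CLOSURE({ [P' → . P] }):
  [P' → . P] has the dot before P: add [P → . num L], [P → . b b], [P → . L P b]
  [P → . L P b] has the dot before L: add [L → . n L b], [L → . L n P], [L → . num], [L → . P b L]
No further items can be added.

I₀ = { [L → . L n P], [L → . P b L], [L → . n L b], [L → . num], [P → . L P b], [P → . b b], [P → . num L], [P' → . P] }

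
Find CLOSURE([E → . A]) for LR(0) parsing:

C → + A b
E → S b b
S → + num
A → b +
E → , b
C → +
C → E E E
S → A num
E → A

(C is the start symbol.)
To compute CLOSURE, for each item [A → α.Bβ] where B is a non-terminal, add [B → .γ] for all productions B → γ; repeat for the newly added items until nothing changes.

Start with: [E → . A]
  [E → . A] has the dot before A: add [A → . b +]
No further items can be added.

CLOSURE = { [A → . b +], [E → . A] }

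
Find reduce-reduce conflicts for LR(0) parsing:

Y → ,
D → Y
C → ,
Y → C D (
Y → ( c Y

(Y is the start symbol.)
Yes — I2: [C → , .] vs [Y → , .]

Augment with Y' → Y and build the canonical LR(0) collection (I0 = CLOSURE({[Y' → . Y]}), then GOTO on every symbol after a dot until no new states appear). It has 10 states:
  I0: { [C → . ,], [Y → . ( c Y], [Y → . ,], [Y → . C D (], [Y' → . Y] }  — shift
  I1: { [Y → ( . c Y] }  — shift
  I2: { [C → , .], [Y → , .] }  — 2 reduces
  I3: { [C → . ,], [D → . Y], [Y → . ( c Y], [Y → . ,], [Y → . C D (], [Y → C . D (] }  — shift
  I4: { [Y' → Y .] }  — accept
  I5: { [Y → C D . (] }  — shift
  I6: { [D → Y .] }  — reduce
  I7: { [Y → C D ( .] }  — reduce
  I8: { [C → . ,], [Y → ( c . Y], [Y → . ( c Y], [Y → . ,], [Y → . C D (] }  — shift
  I9: { [Y → ( c Y .] }  — reduce

I2 contains complete items [C → , .], [Y → , .] — reduce-reduce conflict.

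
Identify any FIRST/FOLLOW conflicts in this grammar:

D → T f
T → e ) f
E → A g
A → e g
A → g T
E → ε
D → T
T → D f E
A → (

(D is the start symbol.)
Yes. E → A g with FOLLOW(E) on { 'g' }

A FIRST/FOLLOW conflict occurs when a non-terminal N has a nullable alternative N → β (β ⇒* ε) and another alternative N → α with FIRST(α) ∩ FOLLOW(N) ≠ ∅: on such a lookahead the parser cannot decide between expanding α and letting N vanish via β.

Nullable non-terminals: E.
FIRST sets used below: FIRST(A) = { '(', 'e', 'g' }

E: nullable alternative(s) E → ε; FOLLOW(E) = { $, 'f', 'g' }
  E → A g: FIRST \ {ε} = { '(', 'e', 'g' } — overlaps FOLLOW(E) on { 'g' }: CONFLICT
  E → ε: FIRST \ {ε} = { } — this is the only nullable alternative, skip

A, D, T have no nullable alternative, so no FIRST/FOLLOW check is needed there.

So the grammar has 1 FIRST/FOLLOW conflict (marked CONFLICT above).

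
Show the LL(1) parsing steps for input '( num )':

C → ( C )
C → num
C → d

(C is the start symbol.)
LL(1) parsing maintains a stack (initially the start symbol over $) and the input. At each step: if the stack top is a terminal, match it against the current input token; if it is a non-terminal N, replace it with the RHS of M[N, lookahead] (the unique production whose predict set contains the lookahead).

Stack is shown with the top on the left.

Stack    Input      Action
--------------------------
C $      ( num ) $  output C → ( C )
( C ) $  ( num ) $  match '('
C ) $    num ) $    output C → num
num ) $  num ) $    match 'num'
) $      ) $        match ')'
$        $          accept

The string is accepted.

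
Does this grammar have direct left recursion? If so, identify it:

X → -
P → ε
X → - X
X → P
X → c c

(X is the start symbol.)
No direct left recursion

Direct left recursion occurs when N → N α for some non-terminal N (the right-hand side begins with the left-hand side itself).

X → -: starts with '-'
P → ε: starts with ε
X → - X: starts with '-'
X → P: starts with P
X → c c: starts with c

No direct left recursion found.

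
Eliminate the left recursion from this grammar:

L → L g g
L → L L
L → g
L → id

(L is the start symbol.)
L is directly left-recursive. The standard transformation for
  A → A α₁ | ... | A α_m | β₁ | ... | β_n
is
  A  → β₁ A' | ... | β_n A'
  A' → α₁ A' | ... | α_m A' | ε

L → g becomes L → g L'
L → id becomes L → id L'
L → L g g becomes L' → g g L'
L → L L becomes L' → L L'
Add L' → ε

Resulting grammar:
L → g L'
L → id L'
L' → g g L'
L' → L L'
L' → ε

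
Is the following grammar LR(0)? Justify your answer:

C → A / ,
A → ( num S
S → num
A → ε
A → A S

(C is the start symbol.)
A grammar is LR(0) if no state in the canonical LR(0) collection has:
  - both a shift item (dot before a terminal) and a complete item (shift-reduce conflict), or
  - two or more complete items (reduce-reduce conflict; the accept item [C' → C .] counts as a complete item here).

Augment with C' → C and build the canonical LR(0) collection (I0 = CLOSURE({[C' → . C]}), then GOTO on every symbol after a dot until no new states appear). It has 10 states:
  I0: { [A → . ( num S], [A → . A S], [A → .], [C → . A / ,], [C' → . C] }  — shift, reduce
  I1: { [A → ( . num S] }  — shift
  I2: { [A → A . S], [C → A . / ,], [S → . num] }  — shift
  I3: { [C' → C .] }  — accept
  I4: { [C → A / . ,] }  — shift
  I5: { [A → A S .] }  — reduce
  I6: { [S → num .] }  — reduce
  I7: { [C → A / , .] }  — reduce
  I8: { [A → ( num . S], [S → . num] }  — shift
  I9: { [A → ( num S .] }  — reduce

Conflict in state I0:
  Shift-reduce conflict between [A → .] and [A → . ( num S]
So the grammar is NOT LR(0).

Answer: No. Shift-reduce conflict between [A → .] and [A → . ( num S]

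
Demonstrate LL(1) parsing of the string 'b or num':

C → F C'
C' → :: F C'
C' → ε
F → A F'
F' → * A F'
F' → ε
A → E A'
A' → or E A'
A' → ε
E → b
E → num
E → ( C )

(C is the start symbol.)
LL(1) parsing maintains a stack (initially the start symbol over $) and the input. At each step: if the stack top is a terminal, match it against the current input token; if it is a non-terminal N, replace it with the RHS of M[N, lookahead] (the unique production whose predict set contains the lookahead).

Stack is shown with the top on the left.

Stack            Input       Action
-----------------------------------
C $              b or num $  output C → F C'
F C' $           b or num $  output F → A F'
A F' C' $        b or num $  output A → E A'
E A' F' C' $     b or num $  output E → b
b A' F' C' $     b or num $  match 'b'
A' F' C' $       or num $    output A' → or E A'
or E A' F' C' $  or num $    match 'or'
E A' F' C' $     num $       output E → num
num A' F' C' $   num $       match 'num'
A' F' C' $       $           output A' → ε
F' C' $          $           output F' → ε
C' $             $           output C' → ε
$                $           accept

The string is accepted.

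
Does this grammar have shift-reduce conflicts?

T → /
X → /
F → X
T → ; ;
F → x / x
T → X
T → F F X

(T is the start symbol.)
No shift-reduce conflicts

Augment with T' → T and build the canonical LR(0) collection (I0 = CLOSURE({[T' → . T]}), then GOTO on every symbol after a dot until no new states appear). It has 14 states:
  I0: { [F → . X], [F → . x / x], [T → . /], [T → . ; ;], [T → . F F X], [T → . X], [T' → . T], [X → . /] }  — shift
  I1: { [T → / .], [X → / .] }  — 2 reduces
  I2: { [T → ; . ;] }  — shift
  I3: { [F → . X], [F → . x / x], [T → F . F X], [X → . /] }  — shift
  I4: { [T' → T .] }  — accept
  I5: { [F → X .], [T → X .] }  — 2 reduces
  I6: { [F → x . / x] }  — shift
  I7: { [F → x / . x] }  — shift
  I8: { [F → x / x .] }  — reduce
  I9: { [X → / .] }  — reduce
  I10: { [T → F F . X], [X → . /] }  — shift
  I11: { [F → X .] }  — reduce
  I12: { [T → F F X .] }  — reduce
  I13: { [T → ; ; .] }  — reduce

No state contains both a complete item and a shift item.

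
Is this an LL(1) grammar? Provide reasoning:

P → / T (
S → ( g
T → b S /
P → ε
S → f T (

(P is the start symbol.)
Yes, the grammar is LL(1).

A grammar is LL(1) if for each non-terminal N with multiple productions, the predict sets of those productions are pairwise disjoint, where PREDICT(N → α) = (FIRST(α) \ {ε}) ∪ (FOLLOW(N) if α ⇒* ε).

Relevant sets:
  FOLLOW(P) = { $ }

For P:
  PREDICT(P → '/' T '(') = { '/' }
  PREDICT(P → ε) = { $ }
For S:
  PREDICT(S → '(' g) = { '(' }
  PREDICT(S → f T '(') = { 'f' }
T has a single production, so nothing to check there.

All predict sets are disjoint. The grammar IS LL(1).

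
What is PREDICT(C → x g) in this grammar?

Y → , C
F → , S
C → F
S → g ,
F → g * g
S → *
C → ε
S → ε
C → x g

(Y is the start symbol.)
{ 'x' }

PREDICT(C → x g) = (FIRST(RHS) \ {ε}) ∪ (FOLLOW(C) if ε ∈ FIRST(RHS), i.e. RHS ⇒* ε)
FIRST(x g) = { 'x' }
ε ∉ FIRST(x g), so FOLLOW(C) is not added.
PREDICT(C → x g) = { 'x' }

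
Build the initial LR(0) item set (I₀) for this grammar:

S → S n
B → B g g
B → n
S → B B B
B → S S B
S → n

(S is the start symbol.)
First, augment the grammar with S' → S
I₀ = CLOSURE({ [S' → . S] }):
  [S' → . S] has the dot before S: add [S → . S n], [S → . B B B], [S → . n]
  [S → . B B B] has the dot before B: add [B → . B g g], [B → . n], [B → . S S B]
No further items can be added.

I₀ = { [B → . B g g], [B → . S S B], [B → . n], [S → . B B B], [S → . S n], [S → . n], [S' → . S] }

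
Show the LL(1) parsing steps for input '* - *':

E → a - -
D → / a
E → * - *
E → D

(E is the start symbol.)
LL(1) parsing maintains a stack (initially the start symbol over $) and the input. At each step: if the stack top is a terminal, match it against the current input token; if it is a non-terminal N, replace it with the RHS of M[N, lookahead] (the unique production whose predict set contains the lookahead).

Stack is shown with the top on the left.

Stack    Input    Action
------------------------
E $      * - * $  output E → * - *
* - * $  * - * $  match '*'
- * $    - * $    match '-'
* $      * $      match '*'
$        $        accept

The string is accepted.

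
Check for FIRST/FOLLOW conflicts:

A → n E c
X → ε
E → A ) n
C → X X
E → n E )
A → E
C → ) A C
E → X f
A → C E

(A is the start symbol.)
Nullable non-terminals: C, X.
FIRST sets used below: FIRST(X) = { ε }

C: nullable alternative(s) C → X X; FOLLOW(C) = { ')', 'f', 'n' }
  C → X X: FIRST \ {ε} = { } — this is the only nullable alternative, skip
  C → ) A C: FIRST \ {ε} = { ')' } — overlaps FOLLOW(C) on { ')' }: CONFLICT
X has a nullable alternative but only one production, so nothing to check.

A, E have no nullable alternative, so no FIRST/FOLLOW check is needed there.

So the grammar has 1 FIRST/FOLLOW conflict (marked CONFLICT above).

Answer: Yes. C → ')' A C with FOLLOW(C) on { ')' }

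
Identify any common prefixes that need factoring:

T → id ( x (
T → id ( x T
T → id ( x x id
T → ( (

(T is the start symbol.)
Left-factoring is needed when two productions for the same non-terminal
share a common prefix on the right-hand side.

Productions for T:
  T → id ( x (
  T → id ( x T
  T → id ( x x id
  T → ( (

Found common prefix 'id ( x' in productions for T

Answer: Yes, T has productions with common prefix 'id ( x'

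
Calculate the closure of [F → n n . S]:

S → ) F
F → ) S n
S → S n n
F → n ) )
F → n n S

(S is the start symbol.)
{ [F → n n . S], [S → . ) F], [S → . S n n] }

Start with: [F → n n . S]
  [F → n n . S] has the dot before S: add [S → . ) F], [S → . S n n]
No further items can be added.

CLOSURE = { [F → n n . S], [S → . ) F], [S → . S n n] }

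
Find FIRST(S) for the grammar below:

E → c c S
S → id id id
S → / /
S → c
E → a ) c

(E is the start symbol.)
From S → id id id:
  - id is a terminal: add 'id' and stop
From S → / /:
  - '/' is a terminal: add '/' and stop
From S → c:
  - c is a terminal: add 'c' and stop

Collecting: FIRST(S) = { '/', 'c', 'id' }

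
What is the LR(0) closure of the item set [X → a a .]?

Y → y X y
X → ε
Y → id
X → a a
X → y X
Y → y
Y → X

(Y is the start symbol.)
To compute CLOSURE, for each item [A → α.Bβ] where B is a non-terminal, add [B → .γ] for all productions B → γ; repeat for the newly added items until nothing changes.

Start with: [X → a a .]
The dot is at the end, so nothing is added.

CLOSURE = { [X → a a .] }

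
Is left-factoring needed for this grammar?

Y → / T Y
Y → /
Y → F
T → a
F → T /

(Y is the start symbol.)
Left-factoring is needed when two productions for the same non-terminal
share a common prefix on the right-hand side.

Productions for Y:
  Y → / T Y
  Y → /
  Y → F

Found common prefix '/' in productions for Y

Answer: Yes, Y has productions with common prefix '/'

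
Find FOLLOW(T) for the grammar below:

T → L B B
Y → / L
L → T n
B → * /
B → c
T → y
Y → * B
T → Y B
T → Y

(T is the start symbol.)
T is the start symbol, so $ ∈ FOLLOW(T).
In L → T n: T is followed by n, add FIRST(n) \ {ε} = { 'n' }

Taking the union: FOLLOW(T) = { $, 'n' }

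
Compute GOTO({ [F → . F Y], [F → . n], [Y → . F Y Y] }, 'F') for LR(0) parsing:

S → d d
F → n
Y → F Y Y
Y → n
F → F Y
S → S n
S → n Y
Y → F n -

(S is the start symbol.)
{ [F → . F Y], [F → . n], [F → F . Y], [Y → . F Y Y], [Y → . F n -], [Y → . n], [Y → F . Y Y] }

GOTO(I, 'F') = CLOSURE({ [A → αX.β] : [A → α.Xβ] ∈ I, X = 'F' })

Items with dot before 'F', with the dot advanced:
  [F → . F Y] → [F → F . Y]
  [Y → . F Y Y] → [Y → F . Y Y]
Closure of the advanced items:
  [F → F . Y] has the dot before Y: add [Y → . F Y Y], [Y → . n], [Y → . F n -]
  [Y → . F Y Y] has the dot before F: add [F → . n], [F → . F Y]

GOTO = { [F → . F Y], [F → . n], [F → F . Y], [Y → . F Y Y], [Y → . F n -], [Y → . n], [Y → F . Y Y] }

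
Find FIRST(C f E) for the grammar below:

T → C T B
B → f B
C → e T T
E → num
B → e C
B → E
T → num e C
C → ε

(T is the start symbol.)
FIRST sets of the non-terminals involved (from the grammar, by fixed-point iteration):
  FIRST(C) = { 'e', ε }

To compute FIRST(C f E), process the symbols left to right:
Symbol C is a non-terminal. Add FIRST(C) \ {ε} = { 'e' }
C is nullable (ε ∈ FIRST(C)), continue to the next symbol.
Symbol f is a terminal. Add 'f' and stop.
FIRST(C f E) = { 'e', 'f' }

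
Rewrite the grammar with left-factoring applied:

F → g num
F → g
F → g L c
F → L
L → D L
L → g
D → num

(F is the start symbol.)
F → g F'
F' → num
F' → ε
F' → L c
F → L
L → D L
L → g
D → num

Left-factoring transforms A → αβ₁ | αβ₂ into A → αA' and A' → β₁ | β₂
(α is the longest common prefix among the alternatives). Repeat until
no nonterminal has two alternatives with a common prefix.

Round 1: F has alternatives sharing prefix 'g'. Introduce F': F → g F'
  Add: F' → num
  Add: F' → ε
  Add: F' → L c

No remaining common prefixes — done.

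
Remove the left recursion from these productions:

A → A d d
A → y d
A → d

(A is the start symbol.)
A is directly left-recursive. The standard transformation for
  A → A α₁ | ... | A α_m | β₁ | ... | β_n
is
  A  → β₁ A' | ... | β_n A'
  A' → α₁ A' | ... | α_m A' | ε

A → y d becomes A → y d A'
A → d becomes A → d A'
A → A d d becomes A' → d d A'
Add A' → ε

Resulting grammar:
A → y d A'
A → d A'
A' → d d A'
A' → ε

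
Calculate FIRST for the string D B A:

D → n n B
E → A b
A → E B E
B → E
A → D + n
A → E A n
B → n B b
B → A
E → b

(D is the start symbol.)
FIRST sets of the non-terminals involved (from the grammar, by fixed-point iteration):
  FIRST(D) = { 'n' }

To compute FIRST(D B A), process the symbols left to right:
Symbol D is a non-terminal. Add FIRST(D) \ {ε} = { 'n' }
D is not nullable (ε ∉ FIRST(D)), so stop here.
FIRST(D B A) = { 'n' }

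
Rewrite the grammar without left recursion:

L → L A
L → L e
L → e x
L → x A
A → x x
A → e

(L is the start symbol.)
L → e x L'
L → x A L'
L' → A L'
L' → e L'
L' → ε
A → x x
A → e

L is directly left-recursive. The standard transformation for
  A → A α₁ | ... | A α_m | β₁ | ... | β_n
is
  A  → β₁ A' | ... | β_n A'
  A' → α₁ A' | ... | α_m A' | ε

L → e x becomes L → e x L'
L → x A becomes L → x A L'
L → L A becomes L' → A L'
L → L e becomes L' → e L'
Add L' → ε

Productions for other non-terminals are unchanged:
  A → x x
  A → e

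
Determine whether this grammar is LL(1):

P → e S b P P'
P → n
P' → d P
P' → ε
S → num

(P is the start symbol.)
Relevant sets:
  FOLLOW(P') = { $, 'd' }

For P:
  PREDICT(P → e S b P P') = { 'e' }
  PREDICT(P → n) = { 'n' }
For P':
  PREDICT(P' → d P) = { 'd' }
  PREDICT(P' → ε) = { $, 'd' }
S has a single production, so nothing to check there.

Conflict found: Predict set conflict for P': { 'd' }
The grammar is NOT LL(1).

Answer: No. Predict set conflict for P': { 'd' }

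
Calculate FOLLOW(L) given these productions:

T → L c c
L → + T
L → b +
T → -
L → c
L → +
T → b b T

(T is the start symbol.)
{ 'c' }

To compute FOLLOW(L), find every occurrence of L on a right-hand side N → α L β: add FIRST(β) \ {ε}, and if β is empty or nullable also add FOLLOW(N). Iterate to a fixed point.

In T → L c c: L is followed by c c, add FIRST(c c) \ {ε} = { 'c' }

Taking the union: FOLLOW(L) = { 'c' }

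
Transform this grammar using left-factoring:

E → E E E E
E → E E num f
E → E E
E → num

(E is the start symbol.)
E → E E E'
E' → E E
E' → num f
E' → ε
E → num

Left-factoring transforms A → αβ₁ | αβ₂ into A → αA' and A' → β₁ | β₂
(α is the longest common prefix among the alternatives). Repeat until
no nonterminal has two alternatives with a common prefix.

Round 1: E has alternatives sharing prefix 'E E'. Introduce E': E → E E E'
  Add: E' → E E
  Add: E' → num f
  Add: E' → ε

No remaining common prefixes — done.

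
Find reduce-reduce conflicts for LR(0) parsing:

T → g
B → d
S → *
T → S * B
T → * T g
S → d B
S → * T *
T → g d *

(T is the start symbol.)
No reduce-reduce conflicts

Augment with T' → T and build the canonical LR(0) collection (I0 = CLOSURE({[T' → . T]}), then GOTO on every symbol after a dot until no new states appear). It has 15 states:
  I0: { [S → . * T *], [S → . *], [S → . d B], [T → . * T g], [T → . S * B], [T → . g d *], [T → . g], [T' → . T] }  — shift
  I1: { [S → * . T *], [S → * .], [S → . * T *], [S → . *], [S → . d B], [T → * . T g], [T → . * T g], [T → . S * B], [T → . g d *], [T → . g] }  — shift, reduce
  I2: { [T → S . * B] }  — shift
  I3: { [T' → T .] }  — accept
  I4: { [B → . d], [S → d . B] }  — shift
  I5: { [T → g . d *], [T → g .] }  — shift, reduce
  I6: { [T → g d . *] }  — shift
  I7: { [T → g d * .] }  — reduce
  I8: { [S → d B .] }  — reduce
  I9: { [B → d .] }  — reduce
  I10: { [B → . d], [T → S * . B] }  — shift
  I11: { [T → S * B .] }  — reduce
  I12: { [S → * T . *], [T → * T . g] }  — shift
  I13: { [S → * T * .] }  — reduce
  I14: { [T → * T g .] }  — reduce

No state contains more than one complete item.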